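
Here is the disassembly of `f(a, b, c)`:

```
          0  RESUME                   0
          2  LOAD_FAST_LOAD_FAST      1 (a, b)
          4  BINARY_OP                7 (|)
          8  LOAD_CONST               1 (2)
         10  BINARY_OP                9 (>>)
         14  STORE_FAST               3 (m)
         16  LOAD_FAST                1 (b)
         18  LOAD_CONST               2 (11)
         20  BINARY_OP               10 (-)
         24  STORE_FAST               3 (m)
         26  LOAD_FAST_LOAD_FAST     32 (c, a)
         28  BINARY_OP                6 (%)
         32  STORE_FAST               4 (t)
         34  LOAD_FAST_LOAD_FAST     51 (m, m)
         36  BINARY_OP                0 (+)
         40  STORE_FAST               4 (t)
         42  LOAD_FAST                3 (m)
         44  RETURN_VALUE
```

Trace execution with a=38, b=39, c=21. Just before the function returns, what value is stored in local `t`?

56

LOAD_FAST_LOAD_FAST a,b → push 38,39. Stack: [38, 39]
BINARY_OP | → 38 | 39 = 39. Stack: [39]
LOAD_CONST → push 2. Stack: [39, 2]
BINARY_OP >> → 39 >> 2 = 9. Stack: [9]
STORE_FAST m → m=9. Stack: []
LOAD_FAST b → push 39. Stack: [39]
LOAD_CONST → push 11. Stack: [39, 11]
BINARY_OP - → 39 - 11 = 28. Stack: [28]
STORE_FAST m → m=28. Stack: []
LOAD_FAST_LOAD_FAST c,a → push 21,38. Stack: [21, 38]
BINARY_OP % → 21 % 38 = 21. Stack: [21]
STORE_FAST t → t=21. Stack: []
LOAD_FAST_LOAD_FAST m,m → push 28,28. Stack: [28, 28]
BINARY_OP + → 28 + 28 = 56. Stack: [56]
STORE_FAST t → t=56. Stack: []
LOAD_FAST m → push 28. Stack: [28]
RETURN_VALUE → return 28.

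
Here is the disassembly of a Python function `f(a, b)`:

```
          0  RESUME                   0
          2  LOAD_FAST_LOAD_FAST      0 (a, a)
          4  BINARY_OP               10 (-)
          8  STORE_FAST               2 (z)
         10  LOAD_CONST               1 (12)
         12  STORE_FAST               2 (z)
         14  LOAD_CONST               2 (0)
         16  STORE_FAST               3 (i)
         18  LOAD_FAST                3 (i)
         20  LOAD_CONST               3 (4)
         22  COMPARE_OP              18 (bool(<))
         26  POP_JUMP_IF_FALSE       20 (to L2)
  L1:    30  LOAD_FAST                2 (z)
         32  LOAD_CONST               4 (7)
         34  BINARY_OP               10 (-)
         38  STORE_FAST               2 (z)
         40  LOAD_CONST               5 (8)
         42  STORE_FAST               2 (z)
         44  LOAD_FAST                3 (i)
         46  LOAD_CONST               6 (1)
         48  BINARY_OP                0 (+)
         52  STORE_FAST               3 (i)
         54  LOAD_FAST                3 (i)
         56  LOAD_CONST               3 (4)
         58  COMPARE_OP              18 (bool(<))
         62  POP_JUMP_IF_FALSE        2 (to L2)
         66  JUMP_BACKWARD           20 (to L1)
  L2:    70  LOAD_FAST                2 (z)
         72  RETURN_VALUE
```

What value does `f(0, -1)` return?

8

LOAD_FAST_LOAD_FAST a,a → push 0,0. Stack: [0, 0]
BINARY_OP - → 0 - 0 = 0. Stack: [0]
STORE_FAST z → z=0. Stack: []
LOAD_CONST → push 12. Stack: [12]
STORE_FAST z → z=12. Stack: []
LOAD_CONST → push 0. Stack: [0]
STORE_FAST i → i=0. Stack: []
LOAD_FAST i → push 0. Stack: [0]
LOAD_CONST → push 4. Stack: [0, 4]
COMPARE_OP bool(<) → 0 vs 4 = True. Stack: [True]
POP_JUMP_IF_FALSE → pop True; no jump. Stack: []
LOAD_FAST z → push 12. Stack: [12]
LOAD_CONST → push 7. Stack: [12, 7]
BINARY_OP - → 12 - 7 = 5. Stack: [5]
STORE_FAST z → z=5. Stack: []
LOAD_CONST → push 8. Stack: [8]
STORE_FAST z → z=8. Stack: []
LOAD_FAST i → push 0. Stack: [0]
LOAD_CONST → push 1. Stack: [0, 1]
BINARY_OP + → 0 + 1 = 1. Stack: [1]
STORE_FAST i → i=1. Stack: []
LOAD_FAST i → push 1. Stack: [1]
LOAD_CONST → push 4. Stack: [1, 4]
COMPARE_OP bool(<) → 1 vs 4 = True. Stack: [True]
POP_JUMP_IF_FALSE → pop True; no jump. Stack: []
LOAD_FAST z → push 8. Stack: [8]
LOAD_CONST → push 7. Stack: [8, 7]
BINARY_OP - → 8 - 7 = 1. Stack: [1]
STORE_FAST z → z=1. Stack: []
LOAD_CONST → push 8. Stack: [8]
STORE_FAST z → z=8. Stack: []
LOAD_FAST i → push 1. Stack: [1]
LOAD_CONST → push 1. Stack: [1, 1]
BINARY_OP + → 1 + 1 = 2. Stack: [2]
STORE_FAST i → i=2. Stack: []
LOAD_FAST i → push 2. Stack: [2]
LOAD_CONST → push 4. Stack: [2, 4]
COMPARE_OP bool(<) → 2 vs 4 = True. Stack: [True]
POP_JUMP_IF_FALSE → pop True; no jump. Stack: []
LOAD_FAST z → push 8. Stack: [8]
LOAD_CONST → push 7. Stack: [8, 7]
BINARY_OP - → 8 - 7 = 1. Stack: [1]
STORE_FAST z → z=1. Stack: []
LOAD_CONST → push 8. Stack: [8]
STORE_FAST z → z=8. Stack: []
LOAD_FAST i → push 2. Stack: [2]
LOAD_CONST → push 1. Stack: [2, 1]
BINARY_OP + → 2 + 1 = 3. Stack: [3]
STORE_FAST i → i=3. Stack: []
LOAD_FAST i → push 3. Stack: [3]
LOAD_CONST → push 4. Stack: [3, 4]
COMPARE_OP bool(<) → 3 vs 4 = True. Stack: [True]
POP_JUMP_IF_FALSE → pop True; no jump. Stack: []
LOAD_FAST z → push 8. Stack: [8]
LOAD_CONST → push 7. Stack: [8, 7]
BINARY_OP - → 8 - 7 = 1. Stack: [1]
STORE_FAST z → z=1. Stack: []
LOAD_CONST → push 8. Stack: [8]
STORE_FAST z → z=8. Stack: []
LOAD_FAST i → push 3. Stack: [3]
LOAD_CONST → push 1. Stack: [3, 1]
BINARY_OP + → 3 + 1 = 4. Stack: [4]
STORE_FAST i → i=4. Stack: []
LOAD_FAST i → push 4. Stack: [4]
LOAD_CONST → push 4. Stack: [4, 4]
COMPARE_OP bool(<) → 4 vs 4 = False. Stack: [False]
POP_JUMP_IF_FALSE → pop False; jump. Stack: []
LOAD_FAST z → push 8. Stack: [8]
RETURN_VALUE → return 8.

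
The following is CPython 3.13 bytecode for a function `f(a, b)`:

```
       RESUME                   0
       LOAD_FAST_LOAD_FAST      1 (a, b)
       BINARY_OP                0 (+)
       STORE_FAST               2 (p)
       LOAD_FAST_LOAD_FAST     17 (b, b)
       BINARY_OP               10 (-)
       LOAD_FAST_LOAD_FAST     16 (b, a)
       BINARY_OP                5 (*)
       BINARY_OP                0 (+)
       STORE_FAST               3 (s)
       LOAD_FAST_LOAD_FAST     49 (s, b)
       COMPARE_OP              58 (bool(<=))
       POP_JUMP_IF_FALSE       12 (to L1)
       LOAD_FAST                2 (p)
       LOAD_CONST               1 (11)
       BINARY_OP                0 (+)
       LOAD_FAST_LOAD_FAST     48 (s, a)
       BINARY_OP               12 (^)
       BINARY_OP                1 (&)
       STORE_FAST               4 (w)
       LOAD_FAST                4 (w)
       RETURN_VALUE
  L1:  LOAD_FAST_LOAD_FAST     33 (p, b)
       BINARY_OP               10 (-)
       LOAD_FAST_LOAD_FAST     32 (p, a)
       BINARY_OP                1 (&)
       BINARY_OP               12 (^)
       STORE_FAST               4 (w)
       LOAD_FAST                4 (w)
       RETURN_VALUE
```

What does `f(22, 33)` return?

LOAD_FAST_LOAD_FAST a,b → push 22,33. Stack: [22, 33]
BINARY_OP + → 22 + 33 = 55. Stack: [55]
STORE_FAST p → p=55. Stack: []
LOAD_FAST_LOAD_FAST b,b → push 33,33. Stack: [33, 33]
BINARY_OP - → 33 - 33 = 0. Stack: [0]
LOAD_FAST_LOAD_FAST b,a → push 33,22. Stack: [0, 33, 22]
BINARY_OP * → 33 * 22 = 726. Stack: [0, 726]
BINARY_OP + → 0 + 726 = 726. Stack: [726]
STORE_FAST s → s=726. Stack: []
LOAD_FAST_LOAD_FAST s,b → push 726,33. Stack: [726, 33]
COMPARE_OP bool(<=) → 726 vs 33 = False. Stack: [False]
POP_JUMP_IF_FALSE → pop False; jump. Stack: []
LOAD_FAST_LOAD_FAST p,b → push 55,33. Stack: [55, 33]
BINARY_OP - → 55 - 33 = 22. Stack: [22]
LOAD_FAST_LOAD_FAST p,a → push 55,22. Stack: [22, 55, 22]
BINARY_OP & → 55 & 22 = 22. Stack: [22, 22]
BINARY_OP ^ → 22 ^ 22 = 0. Stack: [0]
STORE_FAST w → w=0. Stack: []
LOAD_FAST w → push 0. Stack: [0]
RETURN_VALUE → return 0.

0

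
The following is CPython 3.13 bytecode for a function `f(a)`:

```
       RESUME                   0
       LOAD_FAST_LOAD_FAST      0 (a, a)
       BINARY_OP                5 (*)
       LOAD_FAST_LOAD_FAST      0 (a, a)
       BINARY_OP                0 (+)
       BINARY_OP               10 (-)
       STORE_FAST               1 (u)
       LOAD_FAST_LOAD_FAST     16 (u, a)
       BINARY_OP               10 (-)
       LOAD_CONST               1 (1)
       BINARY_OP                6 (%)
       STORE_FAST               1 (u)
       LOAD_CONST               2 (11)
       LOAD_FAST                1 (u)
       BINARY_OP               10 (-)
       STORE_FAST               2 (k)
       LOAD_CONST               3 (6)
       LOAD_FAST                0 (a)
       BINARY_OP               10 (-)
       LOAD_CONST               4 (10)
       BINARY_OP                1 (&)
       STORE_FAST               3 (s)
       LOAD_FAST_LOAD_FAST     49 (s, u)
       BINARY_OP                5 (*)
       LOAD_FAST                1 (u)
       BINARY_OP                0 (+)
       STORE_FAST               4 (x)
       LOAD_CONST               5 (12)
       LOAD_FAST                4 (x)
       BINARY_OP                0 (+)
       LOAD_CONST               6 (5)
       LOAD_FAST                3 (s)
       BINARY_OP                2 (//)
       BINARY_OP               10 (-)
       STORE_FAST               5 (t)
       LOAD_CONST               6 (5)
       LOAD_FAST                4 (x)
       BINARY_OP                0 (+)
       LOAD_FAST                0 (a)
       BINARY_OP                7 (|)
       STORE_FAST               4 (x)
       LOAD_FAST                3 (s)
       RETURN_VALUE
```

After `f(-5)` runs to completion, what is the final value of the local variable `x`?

-1

LOAD_FAST_LOAD_FAST a,a → push -5,-5. Stack: [-5, -5]
BINARY_OP * → -5 * -5 = 25. Stack: [25]
LOAD_FAST_LOAD_FAST a,a → push -5,-5. Stack: [25, -5, -5]
BINARY_OP + → -5 + -5 = -10. Stack: [25, -10]
BINARY_OP - → 25 - -10 = 35. Stack: [35]
STORE_FAST u → u=35. Stack: []
LOAD_FAST_LOAD_FAST u,a → push 35,-5. Stack: [35, -5]
BINARY_OP - → 35 - -5 = 40. Stack: [40]
LOAD_CONST → push 1. Stack: [40, 1]
BINARY_OP % → 40 % 1 = 0. Stack: [0]
STORE_FAST u → u=0. Stack: []
LOAD_CONST → push 11. Stack: [11]
LOAD_FAST u → push 0. Stack: [11, 0]
BINARY_OP - → 11 - 0 = 11. Stack: [11]
STORE_FAST k → k=11. Stack: []
LOAD_CONST → push 6. Stack: [6]
LOAD_FAST a → push -5. Stack: [6, -5]
BINARY_OP - → 6 - -5 = 11. Stack: [11]
LOAD_CONST → push 10. Stack: [11, 10]
BINARY_OP & → 11 & 10 = 10. Stack: [10]
STORE_FAST s → s=10. Stack: []
LOAD_FAST_LOAD_FAST s,u → push 10,0. Stack: [10, 0]
BINARY_OP * → 10 * 0 = 0. Stack: [0]
LOAD_FAST u → push 0. Stack: [0, 0]
BINARY_OP + → 0 + 0 = 0. Stack: [0]
STORE_FAST x → x=0. Stack: []
LOAD_CONST → push 12. Stack: [12]
LOAD_FAST x → push 0. Stack: [12, 0]
BINARY_OP + → 12 + 0 = 12. Stack: [12]
LOAD_CONST → push 5. Stack: [12, 5]
LOAD_FAST s → push 10. Stack: [12, 5, 10]
BINARY_OP // → 5 // 10 = 0. Stack: [12, 0]
BINARY_OP - → 12 - 0 = 12. Stack: [12]
STORE_FAST t → t=12. Stack: []
LOAD_CONST → push 5. Stack: [5]
LOAD_FAST x → push 0. Stack: [5, 0]
BINARY_OP + → 5 + 0 = 5. Stack: [5]
LOAD_FAST a → push -5. Stack: [5, -5]
BINARY_OP | → 5 | -5 = -1. Stack: [-1]
STORE_FAST x → x=-1. Stack: []
LOAD_FAST s → push 10. Stack: [10]
RETURN_VALUE → return 10.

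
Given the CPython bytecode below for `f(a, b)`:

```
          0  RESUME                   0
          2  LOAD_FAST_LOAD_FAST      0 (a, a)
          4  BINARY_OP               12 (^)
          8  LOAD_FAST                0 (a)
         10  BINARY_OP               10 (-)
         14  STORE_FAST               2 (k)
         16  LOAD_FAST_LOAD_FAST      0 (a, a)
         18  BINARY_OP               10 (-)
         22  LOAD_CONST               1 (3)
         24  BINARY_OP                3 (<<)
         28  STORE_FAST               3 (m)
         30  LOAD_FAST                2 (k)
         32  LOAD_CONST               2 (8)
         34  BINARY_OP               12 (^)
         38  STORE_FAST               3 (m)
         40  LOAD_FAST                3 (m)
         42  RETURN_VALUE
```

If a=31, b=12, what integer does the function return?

LOAD_FAST_LOAD_FAST a,a → push 31,31. Stack: [31, 31]
BINARY_OP ^ → 31 ^ 31 = 0. Stack: [0]
LOAD_FAST a → push 31. Stack: [0, 31]
BINARY_OP - → 0 - 31 = -31. Stack: [-31]
STORE_FAST k → k=-31. Stack: []
LOAD_FAST_LOAD_FAST a,a → push 31,31. Stack: [31, 31]
BINARY_OP - → 31 - 31 = 0. Stack: [0]
LOAD_CONST → push 3. Stack: [0, 3]
BINARY_OP << → 0 << 3 = 0. Stack: [0]
STORE_FAST m → m=0. Stack: []
LOAD_FAST k → push -31. Stack: [-31]
LOAD_CONST → push 8. Stack: [-31, 8]
BINARY_OP ^ → -31 ^ 8 = -23. Stack: [-23]
STORE_FAST m → m=-23. Stack: []
LOAD_FAST m → push -23. Stack: [-23]
RETURN_VALUE → return -23.

-23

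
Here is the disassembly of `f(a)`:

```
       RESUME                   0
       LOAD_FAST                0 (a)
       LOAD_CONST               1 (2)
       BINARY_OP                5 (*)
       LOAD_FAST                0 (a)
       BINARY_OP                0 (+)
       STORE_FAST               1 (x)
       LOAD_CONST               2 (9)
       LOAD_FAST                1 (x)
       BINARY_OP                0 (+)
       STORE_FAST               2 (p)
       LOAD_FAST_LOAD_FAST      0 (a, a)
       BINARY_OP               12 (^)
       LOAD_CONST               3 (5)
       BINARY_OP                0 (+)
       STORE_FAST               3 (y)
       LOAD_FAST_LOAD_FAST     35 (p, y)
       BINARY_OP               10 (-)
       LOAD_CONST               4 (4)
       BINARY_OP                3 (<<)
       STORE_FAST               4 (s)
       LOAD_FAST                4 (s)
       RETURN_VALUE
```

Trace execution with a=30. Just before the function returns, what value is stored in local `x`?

LOAD_FAST a → push 30. Stack: [30]
LOAD_CONST → push 2. Stack: [30, 2]
BINARY_OP * → 30 * 2 = 60. Stack: [60]
LOAD_FAST a → push 30. Stack: [60, 30]
BINARY_OP + → 60 + 30 = 90. Stack: [90]
STORE_FAST x → x=90. Stack: []
LOAD_CONST → push 9. Stack: [9]
LOAD_FAST x → push 90. Stack: [9, 90]
BINARY_OP + → 9 + 90 = 99. Stack: [99]
STORE_FAST p → p=99. Stack: []
LOAD_FAST_LOAD_FAST a,a → push 30,30. Stack: [30, 30]
BINARY_OP ^ → 30 ^ 30 = 0. Stack: [0]
LOAD_CONST → push 5. Stack: [0, 5]
BINARY_OP + → 0 + 5 = 5. Stack: [5]
STORE_FAST y → y=5. Stack: []
LOAD_FAST_LOAD_FAST p,y → push 99,5. Stack: [99, 5]
BINARY_OP - → 99 - 5 = 94. Stack: [94]
LOAD_CONST → push 4. Stack: [94, 4]
BINARY_OP << → 94 << 4 = 1504. Stack: [1504]
STORE_FAST s → s=1504. Stack: []
LOAD_FAST s → push 1504. Stack: [1504]
RETURN_VALUE → return 1504.

90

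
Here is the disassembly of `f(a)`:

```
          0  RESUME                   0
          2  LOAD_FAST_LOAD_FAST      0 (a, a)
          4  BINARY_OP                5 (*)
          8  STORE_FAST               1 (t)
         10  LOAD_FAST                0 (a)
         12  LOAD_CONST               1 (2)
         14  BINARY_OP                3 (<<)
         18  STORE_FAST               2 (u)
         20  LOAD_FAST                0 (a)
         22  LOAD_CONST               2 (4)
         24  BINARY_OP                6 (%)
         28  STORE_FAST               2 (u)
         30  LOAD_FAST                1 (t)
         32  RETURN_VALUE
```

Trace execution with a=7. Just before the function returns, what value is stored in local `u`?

3

LOAD_FAST_LOAD_FAST a,a → push 7,7. Stack: [7, 7]
BINARY_OP * → 7 * 7 = 49. Stack: [49]
STORE_FAST t → t=49. Stack: []
LOAD_FAST a → push 7. Stack: [7]
LOAD_CONST → push 2. Stack: [7, 2]
BINARY_OP << → 7 << 2 = 28. Stack: [28]
STORE_FAST u → u=28. Stack: []
LOAD_FAST a → push 7. Stack: [7]
LOAD_CONST → push 4. Stack: [7, 4]
BINARY_OP % → 7 % 4 = 3. Stack: [3]
STORE_FAST u → u=3. Stack: []
LOAD_FAST t → push 49. Stack: [49]
RETURN_VALUE → return 49.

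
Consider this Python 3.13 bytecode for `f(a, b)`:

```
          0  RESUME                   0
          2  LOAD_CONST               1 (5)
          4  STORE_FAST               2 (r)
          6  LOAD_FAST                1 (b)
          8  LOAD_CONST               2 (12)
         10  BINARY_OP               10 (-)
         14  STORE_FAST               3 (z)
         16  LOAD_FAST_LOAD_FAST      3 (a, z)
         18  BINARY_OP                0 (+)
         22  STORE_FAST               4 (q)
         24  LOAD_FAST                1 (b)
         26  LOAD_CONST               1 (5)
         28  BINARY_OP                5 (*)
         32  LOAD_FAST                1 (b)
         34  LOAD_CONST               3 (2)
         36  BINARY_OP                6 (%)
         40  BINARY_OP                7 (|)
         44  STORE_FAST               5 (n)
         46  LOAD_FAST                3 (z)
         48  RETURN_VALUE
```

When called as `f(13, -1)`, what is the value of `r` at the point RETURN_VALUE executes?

5

LOAD_CONST → push 5. Stack: [5]
STORE_FAST r → r=5. Stack: []
LOAD_FAST b → push -1. Stack: [-1]
LOAD_CONST → push 12. Stack: [-1, 12]
BINARY_OP - → -1 - 12 = -13. Stack: [-13]
STORE_FAST z → z=-13. Stack: []
LOAD_FAST_LOAD_FAST a,z → push 13,-13. Stack: [13, -13]
BINARY_OP + → 13 + -13 = 0. Stack: [0]
STORE_FAST q → q=0. Stack: []
LOAD_FAST b → push -1. Stack: [-1]
LOAD_CONST → push 5. Stack: [-1, 5]
BINARY_OP * → -1 * 5 = -5. Stack: [-5]
LOAD_FAST b → push -1. Stack: [-5, -1]
LOAD_CONST → push 2. Stack: [-5, -1, 2]
BINARY_OP % → -1 % 2 = 1. Stack: [-5, 1]
BINARY_OP | → -5 | 1 = -5. Stack: [-5]
STORE_FAST n → n=-5. Stack: []
LOAD_FAST z → push -13. Stack: [-13]
RETURN_VALUE → return -13.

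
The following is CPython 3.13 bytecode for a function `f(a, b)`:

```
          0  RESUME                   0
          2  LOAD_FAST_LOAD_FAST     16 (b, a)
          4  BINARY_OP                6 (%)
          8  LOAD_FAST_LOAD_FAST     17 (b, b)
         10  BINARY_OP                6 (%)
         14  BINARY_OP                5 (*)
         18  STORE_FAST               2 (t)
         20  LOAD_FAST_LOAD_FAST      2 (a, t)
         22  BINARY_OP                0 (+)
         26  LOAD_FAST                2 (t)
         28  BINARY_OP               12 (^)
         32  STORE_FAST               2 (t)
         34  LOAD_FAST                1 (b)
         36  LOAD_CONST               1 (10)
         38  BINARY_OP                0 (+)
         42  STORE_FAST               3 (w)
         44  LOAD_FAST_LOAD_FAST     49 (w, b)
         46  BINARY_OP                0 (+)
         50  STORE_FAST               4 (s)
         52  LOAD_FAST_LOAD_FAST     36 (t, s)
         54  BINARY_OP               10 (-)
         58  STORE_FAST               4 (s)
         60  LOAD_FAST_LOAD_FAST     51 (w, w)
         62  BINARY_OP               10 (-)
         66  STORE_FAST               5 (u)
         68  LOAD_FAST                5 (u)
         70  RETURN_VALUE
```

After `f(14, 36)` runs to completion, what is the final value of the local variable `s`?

-68

LOAD_FAST_LOAD_FAST b,a → push 36,14. Stack: [36, 14]
BINARY_OP % → 36 % 14 = 8. Stack: [8]
LOAD_FAST_LOAD_FAST b,b → push 36,36. Stack: [8, 36, 36]
BINARY_OP % → 36 % 36 = 0. Stack: [8, 0]
BINARY_OP * → 8 * 0 = 0. Stack: [0]
STORE_FAST t → t=0. Stack: []
LOAD_FAST_LOAD_FAST a,t → push 14,0. Stack: [14, 0]
BINARY_OP + → 14 + 0 = 14. Stack: [14]
LOAD_FAST t → push 0. Stack: [14, 0]
BINARY_OP ^ → 14 ^ 0 = 14. Stack: [14]
STORE_FAST t → t=14. Stack: []
LOAD_FAST b → push 36. Stack: [36]
LOAD_CONST → push 10. Stack: [36, 10]
BINARY_OP + → 36 + 10 = 46. Stack: [46]
STORE_FAST w → w=46. Stack: []
LOAD_FAST_LOAD_FAST w,b → push 46,36. Stack: [46, 36]
BINARY_OP + → 46 + 36 = 82. Stack: [82]
STORE_FAST s → s=82. Stack: []
LOAD_FAST_LOAD_FAST t,s → push 14,82. Stack: [14, 82]
BINARY_OP - → 14 - 82 = -68. Stack: [-68]
STORE_FAST s → s=-68. Stack: []
LOAD_FAST_LOAD_FAST w,w → push 46,46. Stack: [46, 46]
BINARY_OP - → 46 - 46 = 0. Stack: [0]
STORE_FAST u → u=0. Stack: []
LOAD_FAST u → push 0. Stack: [0]
RETURN_VALUE → return 0.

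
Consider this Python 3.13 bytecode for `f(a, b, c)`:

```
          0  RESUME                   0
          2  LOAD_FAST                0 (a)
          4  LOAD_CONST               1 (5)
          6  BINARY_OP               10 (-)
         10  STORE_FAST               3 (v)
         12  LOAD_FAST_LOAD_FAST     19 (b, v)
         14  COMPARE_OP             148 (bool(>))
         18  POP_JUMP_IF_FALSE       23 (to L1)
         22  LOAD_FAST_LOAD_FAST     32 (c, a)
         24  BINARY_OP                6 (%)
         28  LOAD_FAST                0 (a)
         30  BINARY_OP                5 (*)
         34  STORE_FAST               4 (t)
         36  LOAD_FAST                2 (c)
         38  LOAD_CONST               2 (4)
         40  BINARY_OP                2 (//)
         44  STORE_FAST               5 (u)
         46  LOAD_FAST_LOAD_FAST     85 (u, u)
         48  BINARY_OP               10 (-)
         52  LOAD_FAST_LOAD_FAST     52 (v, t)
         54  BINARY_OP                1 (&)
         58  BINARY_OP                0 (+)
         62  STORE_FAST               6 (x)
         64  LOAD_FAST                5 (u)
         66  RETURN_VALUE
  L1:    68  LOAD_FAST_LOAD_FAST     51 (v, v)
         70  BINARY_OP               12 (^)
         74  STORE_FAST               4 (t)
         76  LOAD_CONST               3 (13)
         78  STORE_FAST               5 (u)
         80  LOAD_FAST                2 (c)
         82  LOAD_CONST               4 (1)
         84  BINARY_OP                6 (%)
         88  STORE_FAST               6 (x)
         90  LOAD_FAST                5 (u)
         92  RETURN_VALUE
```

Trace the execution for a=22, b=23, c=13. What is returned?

LOAD_FAST a → push 22. Stack: [22]
LOAD_CONST → push 5. Stack: [22, 5]
BINARY_OP - → 22 - 5 = 17. Stack: [17]
STORE_FAST v → v=17. Stack: []
LOAD_FAST_LOAD_FAST b,v → push 23,17. Stack: [23, 17]
COMPARE_OP bool(>) → 23 vs 17 = True. Stack: [True]
POP_JUMP_IF_FALSE → pop True; no jump. Stack: []
LOAD_FAST_LOAD_FAST c,a → push 13,22. Stack: [13, 22]
BINARY_OP % → 13 % 22 = 13. Stack: [13]
LOAD_FAST a → push 22. Stack: [13, 22]
BINARY_OP * → 13 * 22 = 286. Stack: [286]
STORE_FAST t → t=286. Stack: []
LOAD_FAST c → push 13. Stack: [13]
LOAD_CONST → push 4. Stack: [13, 4]
BINARY_OP // → 13 // 4 = 3. Stack: [3]
STORE_FAST u → u=3. Stack: []
LOAD_FAST_LOAD_FAST u,u → push 3,3. Stack: [3, 3]
BINARY_OP - → 3 - 3 = 0. Stack: [0]
LOAD_FAST_LOAD_FAST v,t → push 17,286. Stack: [0, 17, 286]
BINARY_OP & → 17 & 286 = 16. Stack: [0, 16]
BINARY_OP + → 0 + 16 = 16. Stack: [16]
STORE_FAST x → x=16. Stack: []
LOAD_FAST u → push 3. Stack: [3]
RETURN_VALUE → return 3.

3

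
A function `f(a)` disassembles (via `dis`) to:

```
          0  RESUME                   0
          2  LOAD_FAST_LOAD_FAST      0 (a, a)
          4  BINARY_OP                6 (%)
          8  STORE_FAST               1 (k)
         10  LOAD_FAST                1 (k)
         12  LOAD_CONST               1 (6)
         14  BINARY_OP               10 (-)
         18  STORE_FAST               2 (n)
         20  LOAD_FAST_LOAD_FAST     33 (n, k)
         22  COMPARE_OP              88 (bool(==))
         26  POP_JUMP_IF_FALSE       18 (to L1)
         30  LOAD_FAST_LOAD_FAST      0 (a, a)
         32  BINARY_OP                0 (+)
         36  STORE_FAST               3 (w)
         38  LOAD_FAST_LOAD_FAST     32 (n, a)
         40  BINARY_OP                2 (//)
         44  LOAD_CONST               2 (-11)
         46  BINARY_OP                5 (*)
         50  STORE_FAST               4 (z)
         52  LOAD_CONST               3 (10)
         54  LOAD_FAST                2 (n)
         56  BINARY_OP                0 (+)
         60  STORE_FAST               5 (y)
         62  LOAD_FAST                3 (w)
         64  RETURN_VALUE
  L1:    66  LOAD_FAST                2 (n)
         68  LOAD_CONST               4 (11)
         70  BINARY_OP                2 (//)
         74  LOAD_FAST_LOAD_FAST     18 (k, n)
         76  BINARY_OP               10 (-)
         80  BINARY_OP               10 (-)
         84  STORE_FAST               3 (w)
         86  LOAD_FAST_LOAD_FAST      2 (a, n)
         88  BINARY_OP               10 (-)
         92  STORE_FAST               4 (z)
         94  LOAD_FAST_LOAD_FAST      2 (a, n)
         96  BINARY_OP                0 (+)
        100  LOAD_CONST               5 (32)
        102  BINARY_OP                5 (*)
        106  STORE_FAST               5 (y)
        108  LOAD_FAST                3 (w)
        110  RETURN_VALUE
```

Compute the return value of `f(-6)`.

-7

LOAD_FAST_LOAD_FAST a,a → push -6,-6. Stack: [-6, -6]
BINARY_OP % → -6 % -6 = 0. Stack: [0]
STORE_FAST k → k=0. Stack: []
LOAD_FAST k → push 0. Stack: [0]
LOAD_CONST → push 6. Stack: [0, 6]
BINARY_OP - → 0 - 6 = -6. Stack: [-6]
STORE_FAST n → n=-6. Stack: []
LOAD_FAST_LOAD_FAST n,k → push -6,0. Stack: [-6, 0]
COMPARE_OP bool(==) → -6 vs 0 = False. Stack: [False]
POP_JUMP_IF_FALSE → pop False; jump. Stack: []
LOAD_FAST n → push -6. Stack: [-6]
LOAD_CONST → push 11. Stack: [-6, 11]
BINARY_OP // → -6 // 11 = -1. Stack: [-1]
LOAD_FAST_LOAD_FAST k,n → push 0,-6. Stack: [-1, 0, -6]
BINARY_OP - → 0 - -6 = 6. Stack: [-1, 6]
BINARY_OP - → -1 - 6 = -7. Stack: [-7]
STORE_FAST w → w=-7. Stack: []
LOAD_FAST_LOAD_FAST a,n → push -6,-6. Stack: [-6, -6]
BINARY_OP - → -6 - -6 = 0. Stack: [0]
STORE_FAST z → z=0. Stack: []
LOAD_FAST_LOAD_FAST a,n → push -6,-6. Stack: [-6, -6]
BINARY_OP + → -6 + -6 = -12. Stack: [-12]
LOAD_CONST → push 32. Stack: [-12, 32]
BINARY_OP * → -12 * 32 = -384. Stack: [-384]
STORE_FAST y → y=-384. Stack: []
LOAD_FAST w → push -7. Stack: [-7]
RETURN_VALUE → return -7.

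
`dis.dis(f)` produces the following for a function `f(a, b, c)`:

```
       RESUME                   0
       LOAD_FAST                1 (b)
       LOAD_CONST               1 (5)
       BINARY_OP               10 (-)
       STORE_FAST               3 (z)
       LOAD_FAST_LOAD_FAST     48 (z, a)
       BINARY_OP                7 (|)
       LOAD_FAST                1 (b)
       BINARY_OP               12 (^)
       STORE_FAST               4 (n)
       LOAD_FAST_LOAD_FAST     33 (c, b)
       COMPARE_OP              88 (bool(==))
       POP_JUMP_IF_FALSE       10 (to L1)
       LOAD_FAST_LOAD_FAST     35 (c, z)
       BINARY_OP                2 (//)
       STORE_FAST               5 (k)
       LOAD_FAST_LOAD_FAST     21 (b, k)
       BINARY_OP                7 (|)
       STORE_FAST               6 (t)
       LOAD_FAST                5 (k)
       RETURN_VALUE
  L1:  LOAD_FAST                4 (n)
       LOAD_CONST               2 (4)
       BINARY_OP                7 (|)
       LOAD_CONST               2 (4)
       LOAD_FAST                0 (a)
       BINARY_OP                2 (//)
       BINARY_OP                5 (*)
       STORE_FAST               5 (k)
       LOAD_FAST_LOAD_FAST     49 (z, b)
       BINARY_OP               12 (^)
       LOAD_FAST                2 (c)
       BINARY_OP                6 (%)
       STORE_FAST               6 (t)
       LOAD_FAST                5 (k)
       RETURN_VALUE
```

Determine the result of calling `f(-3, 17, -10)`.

40

LOAD_FAST b → push 17. Stack: [17]
LOAD_CONST → push 5. Stack: [17, 5]
BINARY_OP - → 17 - 5 = 12. Stack: [12]
STORE_FAST z → z=12. Stack: []
LOAD_FAST_LOAD_FAST z,a → push 12,-3. Stack: [12, -3]
BINARY_OP | → 12 | -3 = -3. Stack: [-3]
LOAD_FAST b → push 17. Stack: [-3, 17]
BINARY_OP ^ → -3 ^ 17 = -20. Stack: [-20]
STORE_FAST n → n=-20. Stack: []
LOAD_FAST_LOAD_FAST c,b → push -10,17. Stack: [-10, 17]
COMPARE_OP bool(==) → -10 vs 17 = False. Stack: [False]
POP_JUMP_IF_FALSE → pop False; jump. Stack: []
LOAD_FAST n → push -20. Stack: [-20]
LOAD_CONST → push 4. Stack: [-20, 4]
BINARY_OP | → -20 | 4 = -20. Stack: [-20]
LOAD_CONST → push 4. Stack: [-20, 4]
LOAD_FAST a → push -3. Stack: [-20, 4, -3]
BINARY_OP // → 4 // -3 = -2. Stack: [-20, -2]
BINARY_OP * → -20 * -2 = 40. Stack: [40]
STORE_FAST k → k=40. Stack: []
LOAD_FAST_LOAD_FAST z,b → push 12,17. Stack: [12, 17]
BINARY_OP ^ → 12 ^ 17 = 29. Stack: [29]
LOAD_FAST c → push -10. Stack: [29, -10]
BINARY_OP % → 29 % -10 = -1. Stack: [-1]
STORE_FAST t → t=-1. Stack: []
LOAD_FAST k → push 40. Stack: [40]
RETURN_VALUE → return 40.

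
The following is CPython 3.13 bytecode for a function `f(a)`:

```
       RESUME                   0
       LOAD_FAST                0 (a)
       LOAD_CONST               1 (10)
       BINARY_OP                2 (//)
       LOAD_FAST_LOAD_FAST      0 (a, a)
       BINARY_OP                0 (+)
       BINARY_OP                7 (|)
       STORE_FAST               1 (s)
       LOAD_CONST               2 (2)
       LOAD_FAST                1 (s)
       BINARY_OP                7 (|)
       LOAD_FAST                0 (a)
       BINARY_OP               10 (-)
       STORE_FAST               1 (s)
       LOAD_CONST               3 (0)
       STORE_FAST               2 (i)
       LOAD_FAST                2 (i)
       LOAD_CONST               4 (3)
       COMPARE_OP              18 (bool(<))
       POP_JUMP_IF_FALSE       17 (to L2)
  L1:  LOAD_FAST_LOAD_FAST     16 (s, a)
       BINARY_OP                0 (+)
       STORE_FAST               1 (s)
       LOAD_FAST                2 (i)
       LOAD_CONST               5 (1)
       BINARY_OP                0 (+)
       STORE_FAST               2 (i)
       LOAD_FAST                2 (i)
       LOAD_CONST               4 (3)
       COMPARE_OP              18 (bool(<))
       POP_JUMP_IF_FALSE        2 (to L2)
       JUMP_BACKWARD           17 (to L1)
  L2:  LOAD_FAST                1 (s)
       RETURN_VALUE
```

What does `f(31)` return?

125

LOAD_FAST a → push 31. Stack: [31]
LOAD_CONST → push 10. Stack: [31, 10]
BINARY_OP // → 31 // 10 = 3. Stack: [3]
LOAD_FAST_LOAD_FAST a,a → push 31,31. Stack: [3, 31, 31]
BINARY_OP + → 31 + 31 = 62. Stack: [3, 62]
BINARY_OP | → 3 | 62 = 63. Stack: [63]
STORE_FAST s → s=63. Stack: []
LOAD_CONST → push 2. Stack: [2]
LOAD_FAST s → push 63. Stack: [2, 63]
BINARY_OP | → 2 | 63 = 63. Stack: [63]
LOAD_FAST a → push 31. Stack: [63, 31]
BINARY_OP - → 63 - 31 = 32. Stack: [32]
STORE_FAST s → s=32. Stack: []
LOAD_CONST → push 0. Stack: [0]
STORE_FAST i → i=0. Stack: []
LOAD_FAST i → push 0. Stack: [0]
LOAD_CONST → push 3. Stack: [0, 3]
COMPARE_OP bool(<) → 0 vs 3 = True. Stack: [True]
POP_JUMP_IF_FALSE → pop True; no jump. Stack: []
LOAD_FAST_LOAD_FAST s,a → push 32,31. Stack: [32, 31]
BINARY_OP + → 32 + 31 = 63. Stack: [63]
STORE_FAST s → s=63. Stack: []
LOAD_FAST i → push 0. Stack: [0]
LOAD_CONST → push 1. Stack: [0, 1]
BINARY_OP + → 0 + 1 = 1. Stack: [1]
STORE_FAST i → i=1. Stack: []
LOAD_FAST i → push 1. Stack: [1]
LOAD_CONST → push 3. Stack: [1, 3]
COMPARE_OP bool(<) → 1 vs 3 = True. Stack: [True]
POP_JUMP_IF_FALSE → pop True; no jump. Stack: []
LOAD_FAST_LOAD_FAST s,a → push 63,31. Stack: [63, 31]
BINARY_OP + → 63 + 31 = 94. Stack: [94]
STORE_FAST s → s=94. Stack: []
LOAD_FAST i → push 1. Stack: [1]
LOAD_CONST → push 1. Stack: [1, 1]
BINARY_OP + → 1 + 1 = 2. Stack: [2]
STORE_FAST i → i=2. Stack: []
LOAD_FAST i → push 2. Stack: [2]
LOAD_CONST → push 3. Stack: [2, 3]
COMPARE_OP bool(<) → 2 vs 3 = True. Stack: [True]
POP_JUMP_IF_FALSE → pop True; no jump. Stack: []
LOAD_FAST_LOAD_FAST s,a → push 94,31. Stack: [94, 31]
BINARY_OP + → 94 + 31 = 125. Stack: [125]
STORE_FAST s → s=125. Stack: []
LOAD_FAST i → push 2. Stack: [2]
LOAD_CONST → push 1. Stack: [2, 1]
BINARY_OP + → 2 + 1 = 3. Stack: [3]
STORE_FAST i → i=3. Stack: []
LOAD_FAST i → push 3. Stack: [3]
LOAD_CONST → push 3. Stack: [3, 3]
COMPARE_OP bool(<) → 3 vs 3 = False. Stack: [False]
POP_JUMP_IF_FALSE → pop False; jump. Stack: []
LOAD_FAST s → push 125. Stack: [125]
RETURN_VALUE → return 125.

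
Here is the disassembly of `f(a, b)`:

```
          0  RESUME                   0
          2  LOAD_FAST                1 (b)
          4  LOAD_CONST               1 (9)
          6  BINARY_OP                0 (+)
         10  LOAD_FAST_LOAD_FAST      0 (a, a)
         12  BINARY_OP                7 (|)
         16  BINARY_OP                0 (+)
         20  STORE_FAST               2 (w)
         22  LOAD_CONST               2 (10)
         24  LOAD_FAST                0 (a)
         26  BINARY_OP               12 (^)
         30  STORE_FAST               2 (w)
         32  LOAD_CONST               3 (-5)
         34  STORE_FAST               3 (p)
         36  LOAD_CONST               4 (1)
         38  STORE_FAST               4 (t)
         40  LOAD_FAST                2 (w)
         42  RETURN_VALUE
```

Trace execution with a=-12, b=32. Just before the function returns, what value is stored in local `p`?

LOAD_FAST b → push 32. Stack: [32]
LOAD_CONST → push 9. Stack: [32, 9]
BINARY_OP + → 32 + 9 = 41. Stack: [41]
LOAD_FAST_LOAD_FAST a,a → push -12,-12. Stack: [41, -12, -12]
BINARY_OP | → -12 | -12 = -12. Stack: [41, -12]
BINARY_OP + → 41 + -12 = 29. Stack: [29]
STORE_FAST w → w=29. Stack: []
LOAD_CONST → push 10. Stack: [10]
LOAD_FAST a → push -12. Stack: [10, -12]
BINARY_OP ^ → 10 ^ -12 = -2. Stack: [-2]
STORE_FAST w → w=-2. Stack: []
LOAD_CONST → push -5. Stack: [-5]
STORE_FAST p → p=-5. Stack: []
LOAD_CONST → push 1. Stack: [1]
STORE_FAST t → t=1. Stack: []
LOAD_FAST w → push -2. Stack: [-2]
RETURN_VALUE → return -2.

-5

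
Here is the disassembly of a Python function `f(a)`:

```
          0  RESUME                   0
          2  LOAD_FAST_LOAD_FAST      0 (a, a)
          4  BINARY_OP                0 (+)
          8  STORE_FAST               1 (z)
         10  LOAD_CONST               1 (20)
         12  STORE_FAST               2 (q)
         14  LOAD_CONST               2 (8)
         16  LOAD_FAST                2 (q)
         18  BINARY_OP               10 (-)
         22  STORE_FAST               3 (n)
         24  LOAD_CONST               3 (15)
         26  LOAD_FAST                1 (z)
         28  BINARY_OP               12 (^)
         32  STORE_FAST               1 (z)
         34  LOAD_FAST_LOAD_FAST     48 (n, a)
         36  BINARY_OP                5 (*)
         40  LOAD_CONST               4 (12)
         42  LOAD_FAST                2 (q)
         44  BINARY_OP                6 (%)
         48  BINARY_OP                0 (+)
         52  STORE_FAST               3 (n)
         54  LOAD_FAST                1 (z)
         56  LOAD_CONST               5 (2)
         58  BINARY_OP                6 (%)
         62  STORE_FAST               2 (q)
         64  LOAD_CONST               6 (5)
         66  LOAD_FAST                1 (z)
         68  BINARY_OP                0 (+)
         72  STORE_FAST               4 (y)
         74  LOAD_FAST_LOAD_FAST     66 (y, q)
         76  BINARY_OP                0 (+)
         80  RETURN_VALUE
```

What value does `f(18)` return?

49

LOAD_FAST_LOAD_FAST a,a → push 18,18. Stack: [18, 18]
BINARY_OP + → 18 + 18 = 36. Stack: [36]
STORE_FAST z → z=36. Stack: []
LOAD_CONST → push 20. Stack: [20]
STORE_FAST q → q=20. Stack: []
LOAD_CONST → push 8. Stack: [8]
LOAD_FAST q → push 20. Stack: [8, 20]
BINARY_OP - → 8 - 20 = -12. Stack: [-12]
STORE_FAST n → n=-12. Stack: []
LOAD_CONST → push 15. Stack: [15]
LOAD_FAST z → push 36. Stack: [15, 36]
BINARY_OP ^ → 15 ^ 36 = 43. Stack: [43]
STORE_FAST z → z=43. Stack: []
LOAD_FAST_LOAD_FAST n,a → push -12,18. Stack: [-12, 18]
BINARY_OP * → -12 * 18 = -216. Stack: [-216]
LOAD_CONST → push 12. Stack: [-216, 12]
LOAD_FAST q → push 20. Stack: [-216, 12, 20]
BINARY_OP % → 12 % 20 = 12. Stack: [-216, 12]
BINARY_OP + → -216 + 12 = -204. Stack: [-204]
STORE_FAST n → n=-204. Stack: []
LOAD_FAST z → push 43. Stack: [43]
LOAD_CONST → push 2. Stack: [43, 2]
BINARY_OP % → 43 % 2 = 1. Stack: [1]
STORE_FAST q → q=1. Stack: []
LOAD_CONST → push 5. Stack: [5]
LOAD_FAST z → push 43. Stack: [5, 43]
BINARY_OP + → 5 + 43 = 48. Stack: [48]
STORE_FAST y → y=48. Stack: []
LOAD_FAST_LOAD_FAST y,q → push 48,1. Stack: [48, 1]
BINARY_OP + → 48 + 1 = 49. Stack: [49]
RETURN_VALUE → return 49.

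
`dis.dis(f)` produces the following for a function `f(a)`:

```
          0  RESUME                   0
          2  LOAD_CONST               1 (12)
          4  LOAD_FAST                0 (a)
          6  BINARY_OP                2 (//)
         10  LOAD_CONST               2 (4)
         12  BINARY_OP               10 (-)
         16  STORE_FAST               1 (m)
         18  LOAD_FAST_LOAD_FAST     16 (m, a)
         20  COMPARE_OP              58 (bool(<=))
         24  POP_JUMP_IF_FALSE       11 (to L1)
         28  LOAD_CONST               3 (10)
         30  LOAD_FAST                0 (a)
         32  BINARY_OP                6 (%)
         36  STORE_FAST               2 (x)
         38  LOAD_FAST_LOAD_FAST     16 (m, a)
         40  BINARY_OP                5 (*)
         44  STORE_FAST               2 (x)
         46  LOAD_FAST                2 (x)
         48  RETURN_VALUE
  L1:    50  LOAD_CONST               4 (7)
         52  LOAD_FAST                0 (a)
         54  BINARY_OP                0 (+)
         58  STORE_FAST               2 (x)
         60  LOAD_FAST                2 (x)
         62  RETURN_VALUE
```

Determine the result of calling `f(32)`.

LOAD_CONST → push 12. Stack: [12]
LOAD_FAST a → push 32. Stack: [12, 32]
BINARY_OP // → 12 // 32 = 0. Stack: [0]
LOAD_CONST → push 4. Stack: [0, 4]
BINARY_OP - → 0 - 4 = -4. Stack: [-4]
STORE_FAST m → m=-4. Stack: []
LOAD_FAST_LOAD_FAST m,a → push -4,32. Stack: [-4, 32]
COMPARE_OP bool(<=) → -4 vs 32 = True. Stack: [True]
POP_JUMP_IF_FALSE → pop True; no jump. Stack: []
LOAD_CONST → push 10. Stack: [10]
LOAD_FAST a → push 32. Stack: [10, 32]
BINARY_OP % → 10 % 32 = 10. Stack: [10]
STORE_FAST x → x=10. Stack: []
LOAD_FAST_LOAD_FAST m,a → push -4,32. Stack: [-4, 32]
BINARY_OP * → -4 * 32 = -128. Stack: [-128]
STORE_FAST x → x=-128. Stack: []
LOAD_FAST x → push -128. Stack: [-128]
RETURN_VALUE → return -128.

-128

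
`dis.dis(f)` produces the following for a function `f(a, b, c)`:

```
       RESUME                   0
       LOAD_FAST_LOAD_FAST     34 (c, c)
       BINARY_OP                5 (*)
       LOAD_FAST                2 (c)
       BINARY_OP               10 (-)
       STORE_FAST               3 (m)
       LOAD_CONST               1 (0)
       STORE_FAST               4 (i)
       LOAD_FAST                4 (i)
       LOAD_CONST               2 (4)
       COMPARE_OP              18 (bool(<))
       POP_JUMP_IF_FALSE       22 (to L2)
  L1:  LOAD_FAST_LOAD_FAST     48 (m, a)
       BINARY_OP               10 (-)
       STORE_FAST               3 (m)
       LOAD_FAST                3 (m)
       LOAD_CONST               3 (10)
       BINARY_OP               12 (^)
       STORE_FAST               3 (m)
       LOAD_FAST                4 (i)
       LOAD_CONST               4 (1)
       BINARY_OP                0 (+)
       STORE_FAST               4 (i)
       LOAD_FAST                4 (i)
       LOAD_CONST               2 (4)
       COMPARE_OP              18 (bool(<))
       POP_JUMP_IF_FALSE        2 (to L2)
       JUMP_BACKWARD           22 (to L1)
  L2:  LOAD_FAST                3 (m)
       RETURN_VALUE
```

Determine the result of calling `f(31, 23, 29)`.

672

LOAD_FAST_LOAD_FAST c,c → push 29,29
BINARY_OP * → 29 * 29 = 841
LOAD_FAST c → push 29
BINARY_OP - → 841 - 29 = 812
STORE_FAST m → m=812
LOAD_CONST → push 0
STORE_FAST i → i=0
LOAD_FAST i → push 0
LOAD_CONST → push 4
COMPARE_OP bool(<) → 0 vs 4 = True
POP_JUMP_IF_FALSE → pop True; no jump
LOAD_FAST_LOAD_FAST m,a → push 812,31
BINARY_OP - → 812 - 31 = 781
STORE_FAST m → m=781
LOAD_FAST m → push 781
LOAD_CONST → push 10
BINARY_OP ^ → 781 ^ 10 = 775
STORE_FAST m → m=775
LOAD_FAST i → push 0
LOAD_CONST → push 1
BINARY_OP + → 0 + 1 = 1
STORE_FAST i → i=1
LOAD_FAST i → push 1
LOAD_CONST → push 4
COMPARE_OP bool(<) → 1 vs 4 = True
POP_JUMP_IF_FALSE → pop True; no jump
LOAD_FAST_LOAD_FAST m,a → push 775,31
BINARY_OP - → 775 - 31 = 744
STORE_FAST m → m=744
LOAD_FAST m → push 744
LOAD_CONST → push 10
BINARY_OP ^ → 744 ^ 10 = 738
STORE_FAST m → m=738
LOAD_FAST i → push 1
LOAD_CONST → push 1
BINARY_OP + → 1 + 1 = 2
STORE_FAST i → i=2
LOAD_FAST i → push 2
LOAD_CONST → push 4
COMPARE_OP bool(<) → 2 vs 4 = True
POP_JUMP_IF_FALSE → pop True; no jump
LOAD_FAST_LOAD_FAST m,a → push 738,31
BINARY_OP - → 738 - 31 = 707
STORE_FAST m → m=707
LOAD_FAST m → push 707
LOAD_CONST → push 10
BINARY_OP ^ → 707 ^ 10 = 713
STORE_FAST m → m=713
LOAD_FAST i → push 2
LOAD_CONST → push 1
BINARY_OP + → 2 + 1 = 3
STORE_FAST i → i=3
LOAD_FAST i → push 3
LOAD_CONST → push 4
COMPARE_OP bool(<) → 3 vs 4 = True
POP_JUMP_IF_FALSE → pop True; no jump
LOAD_FAST_LOAD_FAST m,a → push 713,31
BINARY_OP - → 713 - 31 = 682
STORE_FAST m → m=682
LOAD_FAST m → push 682
LOAD_CONST → push 10
BINARY_OP ^ → 682 ^ 10 = 672
STORE_FAST m → m=672
LOAD_FAST i → push 3
LOAD_CONST → push 1
BINARY_OP + → 3 + 1 = 4
STORE_FAST i → i=4
LOAD_FAST i → push 4
LOAD_CONST → push 4
COMPARE_OP bool(<) → 4 vs 4 = False
POP_JUMP_IF_FALSE → pop False; jump
LOAD_FAST m → push 672
RETURN_VALUE → return 672.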